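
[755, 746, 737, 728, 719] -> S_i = 755 + -9*i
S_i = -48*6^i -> [-48, -288, -1728, -10368, -62208]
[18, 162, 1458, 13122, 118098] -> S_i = 18*9^i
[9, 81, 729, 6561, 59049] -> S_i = 9*9^i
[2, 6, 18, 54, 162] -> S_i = 2*3^i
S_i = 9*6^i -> [9, 54, 324, 1944, 11664]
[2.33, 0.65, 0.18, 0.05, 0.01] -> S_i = 2.33*0.28^i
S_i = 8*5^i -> [8, 40, 200, 1000, 5000]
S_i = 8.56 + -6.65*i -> [8.56, 1.91, -4.74, -11.39, -18.04]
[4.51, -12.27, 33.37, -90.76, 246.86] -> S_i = 4.51*(-2.72)^i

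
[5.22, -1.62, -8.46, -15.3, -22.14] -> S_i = 5.22 + -6.84*i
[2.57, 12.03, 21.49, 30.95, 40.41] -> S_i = 2.57 + 9.46*i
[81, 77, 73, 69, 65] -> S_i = 81 + -4*i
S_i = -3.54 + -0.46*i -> [-3.54, -4.0, -4.46, -4.92, -5.38]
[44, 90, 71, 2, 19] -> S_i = Random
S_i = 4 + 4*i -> [4, 8, 12, 16, 20]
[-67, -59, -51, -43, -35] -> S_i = -67 + 8*i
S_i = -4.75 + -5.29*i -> [-4.75, -10.04, -15.33, -20.62, -25.91]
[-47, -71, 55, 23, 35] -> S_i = Random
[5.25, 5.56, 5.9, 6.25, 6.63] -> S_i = 5.25*1.06^i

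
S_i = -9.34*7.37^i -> [-9.34, -68.84, -507.32, -3738.95, -27556.04]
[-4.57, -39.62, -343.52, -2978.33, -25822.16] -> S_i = -4.57*8.67^i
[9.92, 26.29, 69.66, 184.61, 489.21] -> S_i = 9.92*2.65^i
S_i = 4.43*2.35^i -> [4.43, 10.41, 24.46, 57.49, 135.11]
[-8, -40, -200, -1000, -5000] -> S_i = -8*5^i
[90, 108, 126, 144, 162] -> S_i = 90 + 18*i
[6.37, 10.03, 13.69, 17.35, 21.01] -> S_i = 6.37 + 3.66*i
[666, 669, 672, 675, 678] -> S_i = 666 + 3*i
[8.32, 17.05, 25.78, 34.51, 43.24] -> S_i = 8.32 + 8.73*i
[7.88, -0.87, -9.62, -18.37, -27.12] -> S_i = 7.88 + -8.75*i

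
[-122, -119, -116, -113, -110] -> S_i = -122 + 3*i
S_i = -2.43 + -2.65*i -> [-2.43, -5.08, -7.73, -10.38, -13.03]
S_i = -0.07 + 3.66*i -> [-0.07, 3.59, 7.25, 10.91, 14.57]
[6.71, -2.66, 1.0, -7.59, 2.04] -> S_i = Random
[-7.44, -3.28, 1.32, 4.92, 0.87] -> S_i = Random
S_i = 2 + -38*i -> [2, -36, -74, -112, -150]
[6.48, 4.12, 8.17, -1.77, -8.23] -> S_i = Random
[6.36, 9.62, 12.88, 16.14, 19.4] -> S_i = 6.36 + 3.26*i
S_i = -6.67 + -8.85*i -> [-6.67, -15.52, -24.37, -33.22, -42.07]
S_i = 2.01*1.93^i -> [2.01, 3.88, 7.49, 14.45, 27.89]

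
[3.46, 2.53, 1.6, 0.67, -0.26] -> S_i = 3.46 + -0.93*i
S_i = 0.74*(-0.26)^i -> [0.74, -0.19, 0.05, -0.01, 0.0]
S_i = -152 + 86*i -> [-152, -66, 20, 106, 192]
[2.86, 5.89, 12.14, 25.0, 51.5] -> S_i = 2.86*2.06^i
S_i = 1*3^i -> [1, 3, 9, 27, 81]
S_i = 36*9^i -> [36, 324, 2916, 26244, 236196]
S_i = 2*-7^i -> [2, -14, 98, -686, 4802]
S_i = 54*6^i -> [54, 324, 1944, 11664, 69984]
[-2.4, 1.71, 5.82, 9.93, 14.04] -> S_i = -2.40 + 4.11*i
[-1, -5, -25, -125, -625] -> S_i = -1*5^i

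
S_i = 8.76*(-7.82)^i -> [8.76, -68.5, 535.7, -4189.14, 32759.04]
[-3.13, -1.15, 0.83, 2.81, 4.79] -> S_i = -3.13 + 1.98*i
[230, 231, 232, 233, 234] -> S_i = 230 + 1*i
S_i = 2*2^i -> [2, 4, 8, 16, 32]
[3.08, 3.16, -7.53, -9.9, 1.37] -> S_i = Random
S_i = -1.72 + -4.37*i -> [-1.72, -6.09, -10.46, -14.83, -19.2]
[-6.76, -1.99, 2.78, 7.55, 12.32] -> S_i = -6.76 + 4.77*i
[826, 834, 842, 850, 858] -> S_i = 826 + 8*i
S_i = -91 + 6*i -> [-91, -85, -79, -73, -67]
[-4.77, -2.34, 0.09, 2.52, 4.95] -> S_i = -4.77 + 2.43*i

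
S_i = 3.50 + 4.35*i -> [3.5, 7.85, 12.2, 16.55, 20.9]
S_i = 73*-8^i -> [73, -584, 4672, -37376, 299008]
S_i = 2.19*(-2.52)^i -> [2.19, -5.52, 13.91, -35.05, 88.32]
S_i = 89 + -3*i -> [89, 86, 83, 80, 77]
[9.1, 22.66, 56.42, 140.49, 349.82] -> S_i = 9.10*2.49^i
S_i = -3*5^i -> [-3, -15, -75, -375, -1875]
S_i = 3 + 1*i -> [3, 4, 5, 6, 7]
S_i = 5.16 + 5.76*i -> [5.16, 10.92, 16.68, 22.44, 28.2]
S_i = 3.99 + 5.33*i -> [3.99, 9.32, 14.65, 19.98, 25.31]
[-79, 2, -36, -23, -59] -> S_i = Random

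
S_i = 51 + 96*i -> [51, 147, 243, 339, 435]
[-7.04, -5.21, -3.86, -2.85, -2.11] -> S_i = -7.04*0.74^i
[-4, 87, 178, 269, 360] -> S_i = -4 + 91*i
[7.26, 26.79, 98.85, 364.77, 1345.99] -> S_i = 7.26*3.69^i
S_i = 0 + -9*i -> [0, -9, -18, -27, -36]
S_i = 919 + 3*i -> [919, 922, 925, 928, 931]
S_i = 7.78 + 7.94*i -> [7.78, 15.72, 23.66, 31.6, 39.54]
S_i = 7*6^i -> [7, 42, 252, 1512, 9072]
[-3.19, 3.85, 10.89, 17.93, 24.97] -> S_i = -3.19 + 7.04*i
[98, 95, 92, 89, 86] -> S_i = 98 + -3*i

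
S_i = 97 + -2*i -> [97, 95, 93, 91, 89]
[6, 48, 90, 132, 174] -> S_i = 6 + 42*i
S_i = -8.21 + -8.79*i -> [-8.21, -17.0, -25.79, -34.58, -43.37]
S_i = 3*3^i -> [3, 9, 27, 81, 243]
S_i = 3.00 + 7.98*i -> [3.0, 10.98, 18.96, 26.94, 34.92]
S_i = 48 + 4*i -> [48, 52, 56, 60, 64]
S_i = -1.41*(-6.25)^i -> [-1.41, 8.81, -55.08, 344.24, -2151.49]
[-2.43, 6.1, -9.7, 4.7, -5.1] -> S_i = Random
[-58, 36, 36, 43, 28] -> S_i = Random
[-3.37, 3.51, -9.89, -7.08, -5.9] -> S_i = Random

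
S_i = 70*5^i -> [70, 350, 1750, 8750, 43750]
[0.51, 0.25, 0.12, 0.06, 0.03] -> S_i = 0.51*0.49^i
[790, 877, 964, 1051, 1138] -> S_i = 790 + 87*i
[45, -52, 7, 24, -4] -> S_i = Random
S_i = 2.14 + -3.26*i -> [2.14, -1.12, -4.38, -7.64, -10.9]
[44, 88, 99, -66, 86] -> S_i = Random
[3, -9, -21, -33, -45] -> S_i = 3 + -12*i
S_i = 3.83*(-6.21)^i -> [3.83, -23.78, 147.7, -917.22, 5695.94]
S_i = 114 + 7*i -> [114, 121, 128, 135, 142]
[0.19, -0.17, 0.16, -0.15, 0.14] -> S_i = 0.19*(-0.92)^i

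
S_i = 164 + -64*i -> [164, 100, 36, -28, -92]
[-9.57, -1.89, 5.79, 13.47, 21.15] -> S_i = -9.57 + 7.68*i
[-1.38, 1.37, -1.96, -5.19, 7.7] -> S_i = Random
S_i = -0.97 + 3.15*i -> [-0.97, 2.18, 5.33, 8.48, 11.63]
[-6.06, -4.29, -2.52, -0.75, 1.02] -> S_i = -6.06 + 1.77*i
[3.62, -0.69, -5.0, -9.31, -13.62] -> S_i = 3.62 + -4.31*i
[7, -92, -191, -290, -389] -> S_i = 7 + -99*i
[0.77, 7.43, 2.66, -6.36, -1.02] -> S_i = Random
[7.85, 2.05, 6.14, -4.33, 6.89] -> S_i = Random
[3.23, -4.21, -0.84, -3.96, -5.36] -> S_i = Random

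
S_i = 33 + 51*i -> [33, 84, 135, 186, 237]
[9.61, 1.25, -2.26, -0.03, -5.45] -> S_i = Random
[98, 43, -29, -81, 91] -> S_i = Random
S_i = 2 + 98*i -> [2, 100, 198, 296, 394]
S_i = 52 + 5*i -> [52, 57, 62, 67, 72]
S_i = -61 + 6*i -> [-61, -55, -49, -43, -37]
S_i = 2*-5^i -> [2, -10, 50, -250, 1250]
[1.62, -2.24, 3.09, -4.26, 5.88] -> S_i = 1.62*(-1.38)^i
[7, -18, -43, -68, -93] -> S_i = 7 + -25*i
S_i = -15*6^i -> [-15, -90, -540, -3240, -19440]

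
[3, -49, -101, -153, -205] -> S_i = 3 + -52*i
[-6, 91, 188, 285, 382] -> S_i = -6 + 97*i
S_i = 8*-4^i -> [8, -32, 128, -512, 2048]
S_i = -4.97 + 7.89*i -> [-4.97, 2.92, 10.81, 18.7, 26.59]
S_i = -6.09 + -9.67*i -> [-6.09, -15.76, -25.43, -35.1, -44.77]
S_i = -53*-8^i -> [-53, 424, -3392, 27136, -217088]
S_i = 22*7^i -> [22, 154, 1078, 7546, 52822]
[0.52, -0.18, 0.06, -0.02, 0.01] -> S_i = 0.52*(-0.35)^i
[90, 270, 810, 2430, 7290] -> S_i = 90*3^i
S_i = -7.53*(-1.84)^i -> [-7.53, 13.86, -25.49, 46.91, -86.31]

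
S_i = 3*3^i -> [3, 9, 27, 81, 243]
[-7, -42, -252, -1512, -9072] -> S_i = -7*6^i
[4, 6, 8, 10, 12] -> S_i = 4 + 2*i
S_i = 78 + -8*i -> [78, 70, 62, 54, 46]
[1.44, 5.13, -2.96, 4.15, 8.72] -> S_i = Random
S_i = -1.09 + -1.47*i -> [-1.09, -2.56, -4.03, -5.5, -6.97]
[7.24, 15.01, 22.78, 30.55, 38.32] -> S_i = 7.24 + 7.77*i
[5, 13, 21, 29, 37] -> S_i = 5 + 8*i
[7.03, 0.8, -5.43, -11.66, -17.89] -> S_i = 7.03 + -6.23*i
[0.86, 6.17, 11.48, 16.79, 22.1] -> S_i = 0.86 + 5.31*i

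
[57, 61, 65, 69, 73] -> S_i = 57 + 4*i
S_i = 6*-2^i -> [6, -12, 24, -48, 96]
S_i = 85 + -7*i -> [85, 78, 71, 64, 57]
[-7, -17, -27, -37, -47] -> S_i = -7 + -10*i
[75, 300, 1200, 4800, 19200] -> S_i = 75*4^i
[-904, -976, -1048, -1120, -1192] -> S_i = -904 + -72*i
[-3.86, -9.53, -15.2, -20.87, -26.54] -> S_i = -3.86 + -5.67*i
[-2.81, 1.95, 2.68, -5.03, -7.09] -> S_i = Random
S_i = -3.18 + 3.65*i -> [-3.18, 0.47, 4.12, 7.77, 11.42]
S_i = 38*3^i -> [38, 114, 342, 1026, 3078]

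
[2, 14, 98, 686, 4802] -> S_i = 2*7^i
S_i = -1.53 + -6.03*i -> [-1.53, -7.56, -13.59, -19.62, -25.65]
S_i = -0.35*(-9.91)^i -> [-0.35, 3.47, -34.37, 340.63, -3375.69]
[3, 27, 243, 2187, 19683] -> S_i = 3*9^i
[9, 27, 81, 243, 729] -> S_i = 9*3^i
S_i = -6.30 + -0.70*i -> [-6.3, -7.0, -7.7, -8.4, -9.1]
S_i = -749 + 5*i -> [-749, -744, -739, -734, -729]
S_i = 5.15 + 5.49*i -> [5.15, 10.64, 16.13, 21.62, 27.11]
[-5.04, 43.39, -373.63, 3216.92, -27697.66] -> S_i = -5.04*(-8.61)^i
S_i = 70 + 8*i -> [70, 78, 86, 94, 102]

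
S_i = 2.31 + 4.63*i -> [2.31, 6.94, 11.57, 16.2, 20.83]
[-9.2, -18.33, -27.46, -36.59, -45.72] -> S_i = -9.20 + -9.13*i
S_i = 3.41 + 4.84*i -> [3.41, 8.25, 13.09, 17.93, 22.77]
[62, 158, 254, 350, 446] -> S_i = 62 + 96*i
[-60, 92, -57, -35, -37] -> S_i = Random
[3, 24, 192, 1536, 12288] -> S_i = 3*8^i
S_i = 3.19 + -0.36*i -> [3.19, 2.83, 2.47, 2.11, 1.75]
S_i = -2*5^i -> [-2, -10, -50, -250, -1250]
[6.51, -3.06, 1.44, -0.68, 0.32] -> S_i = 6.51*(-0.47)^i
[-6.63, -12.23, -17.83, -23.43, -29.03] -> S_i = -6.63 + -5.60*i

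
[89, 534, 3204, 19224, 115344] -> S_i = 89*6^i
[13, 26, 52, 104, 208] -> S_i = 13*2^i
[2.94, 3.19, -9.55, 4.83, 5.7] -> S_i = Random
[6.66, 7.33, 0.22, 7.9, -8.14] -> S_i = Random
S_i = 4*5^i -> [4, 20, 100, 500, 2500]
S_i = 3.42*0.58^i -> [3.42, 1.98, 1.15, 0.67, 0.39]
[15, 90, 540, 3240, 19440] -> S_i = 15*6^i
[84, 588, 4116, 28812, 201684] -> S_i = 84*7^i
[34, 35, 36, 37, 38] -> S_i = 34 + 1*i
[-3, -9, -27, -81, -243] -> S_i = -3*3^i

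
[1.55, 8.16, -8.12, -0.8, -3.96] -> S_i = Random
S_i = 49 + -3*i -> [49, 46, 43, 40, 37]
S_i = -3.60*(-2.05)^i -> [-3.6, 7.38, -15.13, 31.01, -63.58]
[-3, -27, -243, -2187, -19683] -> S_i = -3*9^i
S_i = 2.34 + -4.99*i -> [2.34, -2.65, -7.64, -12.63, -17.62]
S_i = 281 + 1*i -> [281, 282, 283, 284, 285]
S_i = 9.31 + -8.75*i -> [9.31, 0.56, -8.19, -16.94, -25.69]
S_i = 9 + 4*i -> [9, 13, 17, 21, 25]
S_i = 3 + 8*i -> [3, 11, 19, 27, 35]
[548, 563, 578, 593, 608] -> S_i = 548 + 15*i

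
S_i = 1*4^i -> [1, 4, 16, 64, 256]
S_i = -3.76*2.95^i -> [-3.76, -11.09, -32.72, -96.53, -284.76]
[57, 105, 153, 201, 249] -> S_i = 57 + 48*i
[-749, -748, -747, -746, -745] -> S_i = -749 + 1*i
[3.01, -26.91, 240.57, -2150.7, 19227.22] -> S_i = 3.01*(-8.94)^i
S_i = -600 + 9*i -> [-600, -591, -582, -573, -564]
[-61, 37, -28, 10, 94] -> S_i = Random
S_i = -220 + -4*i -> [-220, -224, -228, -232, -236]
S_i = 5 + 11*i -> [5, 16, 27, 38, 49]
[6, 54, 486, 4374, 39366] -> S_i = 6*9^i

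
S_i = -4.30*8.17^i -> [-4.3, -35.13, -287.02, -2344.96, -19158.29]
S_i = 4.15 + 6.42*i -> [4.15, 10.57, 16.99, 23.41, 29.83]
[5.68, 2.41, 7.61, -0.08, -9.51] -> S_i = Random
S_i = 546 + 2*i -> [546, 548, 550, 552, 554]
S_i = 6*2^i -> [6, 12, 24, 48, 96]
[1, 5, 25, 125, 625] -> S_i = 1*5^i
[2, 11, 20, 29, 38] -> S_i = 2 + 9*i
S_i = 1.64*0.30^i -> [1.64, 0.49, 0.15, 0.04, 0.01]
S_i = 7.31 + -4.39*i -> [7.31, 2.92, -1.47, -5.86, -10.25]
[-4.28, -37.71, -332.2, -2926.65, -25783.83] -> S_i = -4.28*8.81^i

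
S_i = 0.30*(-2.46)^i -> [0.3, -0.74, 1.82, -4.47, 10.99]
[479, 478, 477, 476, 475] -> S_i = 479 + -1*i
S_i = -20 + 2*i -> [-20, -18, -16, -14, -12]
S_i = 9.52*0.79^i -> [9.52, 7.52, 5.94, 4.69, 3.71]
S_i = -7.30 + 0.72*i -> [-7.3, -6.58, -5.86, -5.14, -4.42]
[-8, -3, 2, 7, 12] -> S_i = -8 + 5*i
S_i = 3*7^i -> [3, 21, 147, 1029, 7203]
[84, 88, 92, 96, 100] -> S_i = 84 + 4*i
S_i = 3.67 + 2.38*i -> [3.67, 6.05, 8.43, 10.81, 13.19]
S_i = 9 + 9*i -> [9, 18, 27, 36, 45]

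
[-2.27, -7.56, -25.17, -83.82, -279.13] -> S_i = -2.27*3.33^i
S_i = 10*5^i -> [10, 50, 250, 1250, 6250]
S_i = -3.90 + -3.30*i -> [-3.9, -7.2, -10.5, -13.8, -17.1]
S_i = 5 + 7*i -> [5, 12, 19, 26, 33]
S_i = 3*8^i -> [3, 24, 192, 1536, 12288]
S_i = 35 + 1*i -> [35, 36, 37, 38, 39]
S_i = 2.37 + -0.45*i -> [2.37, 1.92, 1.47, 1.02, 0.57]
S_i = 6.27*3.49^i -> [6.27, 21.88, 76.37, 266.53, 930.18]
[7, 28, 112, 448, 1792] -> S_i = 7*4^i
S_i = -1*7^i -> [-1, -7, -49, -343, -2401]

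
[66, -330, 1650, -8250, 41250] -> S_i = 66*-5^i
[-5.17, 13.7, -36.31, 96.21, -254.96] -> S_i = -5.17*(-2.65)^i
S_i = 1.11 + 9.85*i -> [1.11, 10.96, 20.81, 30.66, 40.51]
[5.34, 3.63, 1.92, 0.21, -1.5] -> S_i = 5.34 + -1.71*i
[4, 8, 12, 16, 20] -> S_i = 4 + 4*i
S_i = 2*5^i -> [2, 10, 50, 250, 1250]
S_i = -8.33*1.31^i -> [-8.33, -10.91, -14.3, -18.73, -24.53]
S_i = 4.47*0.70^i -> [4.47, 3.13, 2.19, 1.53, 1.07]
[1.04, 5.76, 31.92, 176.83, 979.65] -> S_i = 1.04*5.54^i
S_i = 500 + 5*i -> [500, 505, 510, 515, 520]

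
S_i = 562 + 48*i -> [562, 610, 658, 706, 754]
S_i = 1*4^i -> [1, 4, 16, 64, 256]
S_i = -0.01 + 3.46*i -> [-0.01, 3.45, 6.91, 10.37, 13.83]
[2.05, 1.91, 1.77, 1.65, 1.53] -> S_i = 2.05*0.93^i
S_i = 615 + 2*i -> [615, 617, 619, 621, 623]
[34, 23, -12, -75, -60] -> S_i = Random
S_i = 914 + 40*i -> [914, 954, 994, 1034, 1074]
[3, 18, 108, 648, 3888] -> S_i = 3*6^i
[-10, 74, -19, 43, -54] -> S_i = Random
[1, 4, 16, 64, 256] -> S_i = 1*4^i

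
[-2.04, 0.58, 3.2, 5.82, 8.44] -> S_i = -2.04 + 2.62*i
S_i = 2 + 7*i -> [2, 9, 16, 23, 30]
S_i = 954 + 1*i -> [954, 955, 956, 957, 958]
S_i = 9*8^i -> [9, 72, 576, 4608, 36864]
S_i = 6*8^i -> [6, 48, 384, 3072, 24576]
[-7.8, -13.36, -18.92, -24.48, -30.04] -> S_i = -7.80 + -5.56*i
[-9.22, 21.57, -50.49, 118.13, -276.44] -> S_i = -9.22*(-2.34)^i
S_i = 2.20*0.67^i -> [2.2, 1.47, 0.99, 0.66, 0.44]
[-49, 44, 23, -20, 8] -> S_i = Random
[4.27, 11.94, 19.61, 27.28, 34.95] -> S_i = 4.27 + 7.67*i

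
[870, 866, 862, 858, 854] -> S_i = 870 + -4*i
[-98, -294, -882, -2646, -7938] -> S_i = -98*3^i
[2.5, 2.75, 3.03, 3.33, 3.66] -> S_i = 2.50*1.10^i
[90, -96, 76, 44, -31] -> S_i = Random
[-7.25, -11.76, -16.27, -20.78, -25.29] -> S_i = -7.25 + -4.51*i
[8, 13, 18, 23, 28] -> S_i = 8 + 5*i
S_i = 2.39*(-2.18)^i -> [2.39, -5.21, 11.36, -24.76, 53.98]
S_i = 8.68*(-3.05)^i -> [8.68, -26.47, 80.75, -246.27, 751.14]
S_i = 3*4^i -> [3, 12, 48, 192, 768]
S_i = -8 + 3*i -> [-8, -5, -2, 1, 4]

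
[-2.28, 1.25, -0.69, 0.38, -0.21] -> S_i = -2.28*(-0.55)^i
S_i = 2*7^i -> [2, 14, 98, 686, 4802]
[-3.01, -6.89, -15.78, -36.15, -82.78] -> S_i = -3.01*2.29^i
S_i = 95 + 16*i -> [95, 111, 127, 143, 159]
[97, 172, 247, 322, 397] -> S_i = 97 + 75*i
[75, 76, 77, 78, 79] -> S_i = 75 + 1*i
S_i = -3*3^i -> [-3, -9, -27, -81, -243]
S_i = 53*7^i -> [53, 371, 2597, 18179, 127253]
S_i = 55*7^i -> [55, 385, 2695, 18865, 132055]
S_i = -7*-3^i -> [-7, 21, -63, 189, -567]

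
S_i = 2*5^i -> [2, 10, 50, 250, 1250]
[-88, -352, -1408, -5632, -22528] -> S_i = -88*4^i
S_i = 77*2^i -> [77, 154, 308, 616, 1232]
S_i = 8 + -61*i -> [8, -53, -114, -175, -236]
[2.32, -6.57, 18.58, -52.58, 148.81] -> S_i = 2.32*(-2.83)^i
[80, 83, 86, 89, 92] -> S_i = 80 + 3*i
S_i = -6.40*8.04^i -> [-6.4, -51.46, -413.71, -3326.2, -26742.63]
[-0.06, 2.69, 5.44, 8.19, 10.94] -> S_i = -0.06 + 2.75*i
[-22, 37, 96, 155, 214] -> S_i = -22 + 59*i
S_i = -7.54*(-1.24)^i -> [-7.54, 9.35, -11.59, 14.38, -17.83]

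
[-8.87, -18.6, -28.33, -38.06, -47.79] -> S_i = -8.87 + -9.73*i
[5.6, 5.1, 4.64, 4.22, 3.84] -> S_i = 5.60*0.91^i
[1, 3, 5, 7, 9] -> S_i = 1 + 2*i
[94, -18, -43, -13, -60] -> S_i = Random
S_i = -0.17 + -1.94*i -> [-0.17, -2.11, -4.05, -5.99, -7.93]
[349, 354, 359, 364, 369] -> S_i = 349 + 5*i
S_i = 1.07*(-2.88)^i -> [1.07, -3.08, 8.88, -25.56, 73.61]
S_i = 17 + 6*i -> [17, 23, 29, 35, 41]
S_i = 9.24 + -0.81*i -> [9.24, 8.43, 7.62, 6.81, 6.0]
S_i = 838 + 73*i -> [838, 911, 984, 1057, 1130]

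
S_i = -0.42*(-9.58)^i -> [-0.42, 4.02, -38.55, 369.27, -3537.62]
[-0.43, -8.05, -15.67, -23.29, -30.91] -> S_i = -0.43 + -7.62*i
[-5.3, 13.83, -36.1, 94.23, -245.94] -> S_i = -5.30*(-2.61)^i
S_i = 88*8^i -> [88, 704, 5632, 45056, 360448]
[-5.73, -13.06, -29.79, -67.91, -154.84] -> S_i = -5.73*2.28^i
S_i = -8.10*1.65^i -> [-8.1, -13.36, -22.05, -36.39, -60.04]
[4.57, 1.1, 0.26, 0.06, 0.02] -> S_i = 4.57*0.24^i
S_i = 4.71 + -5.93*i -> [4.71, -1.22, -7.15, -13.08, -19.01]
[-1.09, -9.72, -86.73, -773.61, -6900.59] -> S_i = -1.09*8.92^i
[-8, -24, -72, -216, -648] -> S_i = -8*3^i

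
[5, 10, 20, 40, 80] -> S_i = 5*2^i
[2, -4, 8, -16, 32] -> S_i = 2*-2^i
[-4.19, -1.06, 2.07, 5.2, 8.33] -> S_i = -4.19 + 3.13*i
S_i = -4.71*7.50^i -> [-4.71, -35.33, -264.94, -1987.03, -14902.73]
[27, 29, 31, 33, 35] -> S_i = 27 + 2*i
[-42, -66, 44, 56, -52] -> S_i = Random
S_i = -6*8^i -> [-6, -48, -384, -3072, -24576]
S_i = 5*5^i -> [5, 25, 125, 625, 3125]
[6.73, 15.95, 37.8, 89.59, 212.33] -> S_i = 6.73*2.37^i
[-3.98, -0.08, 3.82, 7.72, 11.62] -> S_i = -3.98 + 3.90*i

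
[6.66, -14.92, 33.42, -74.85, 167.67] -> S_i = 6.66*(-2.24)^i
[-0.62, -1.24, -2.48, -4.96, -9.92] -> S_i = -0.62*2.00^i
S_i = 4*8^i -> [4, 32, 256, 2048, 16384]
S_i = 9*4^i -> [9, 36, 144, 576, 2304]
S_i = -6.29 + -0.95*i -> [-6.29, -7.24, -8.19, -9.14, -10.09]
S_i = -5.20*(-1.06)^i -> [-5.2, 5.51, -5.84, 6.19, -6.56]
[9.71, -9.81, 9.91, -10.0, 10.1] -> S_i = 9.71*(-1.01)^i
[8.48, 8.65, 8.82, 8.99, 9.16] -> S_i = 8.48 + 0.17*i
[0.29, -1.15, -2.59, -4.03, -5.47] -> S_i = 0.29 + -1.44*i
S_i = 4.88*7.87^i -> [4.88, 38.41, 302.25, 2378.72, 18720.56]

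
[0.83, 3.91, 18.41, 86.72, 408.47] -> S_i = 0.83*4.71^i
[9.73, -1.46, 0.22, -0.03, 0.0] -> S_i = 9.73*(-0.15)^i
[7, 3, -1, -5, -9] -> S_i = 7 + -4*i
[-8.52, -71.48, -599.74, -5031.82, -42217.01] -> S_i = -8.52*8.39^i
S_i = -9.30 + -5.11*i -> [-9.3, -14.41, -19.52, -24.63, -29.74]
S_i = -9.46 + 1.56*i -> [-9.46, -7.9, -6.34, -4.78, -3.22]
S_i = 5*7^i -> [5, 35, 245, 1715, 12005]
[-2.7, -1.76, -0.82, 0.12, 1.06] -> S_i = -2.70 + 0.94*i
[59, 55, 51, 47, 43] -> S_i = 59 + -4*i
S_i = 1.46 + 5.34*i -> [1.46, 6.8, 12.14, 17.48, 22.82]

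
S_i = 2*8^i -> [2, 16, 128, 1024, 8192]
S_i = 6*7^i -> [6, 42, 294, 2058, 14406]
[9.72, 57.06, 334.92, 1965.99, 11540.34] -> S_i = 9.72*5.87^i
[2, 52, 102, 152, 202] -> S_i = 2 + 50*i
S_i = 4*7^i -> [4, 28, 196, 1372, 9604]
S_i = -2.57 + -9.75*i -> [-2.57, -12.32, -22.07, -31.82, -41.57]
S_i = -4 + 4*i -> [-4, 0, 4, 8, 12]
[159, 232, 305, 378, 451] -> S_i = 159 + 73*i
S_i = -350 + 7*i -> [-350, -343, -336, -329, -322]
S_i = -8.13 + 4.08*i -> [-8.13, -4.05, 0.03, 4.11, 8.19]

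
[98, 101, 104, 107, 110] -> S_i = 98 + 3*i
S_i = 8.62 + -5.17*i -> [8.62, 3.45, -1.72, -6.89, -12.06]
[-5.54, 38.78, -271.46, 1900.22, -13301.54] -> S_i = -5.54*(-7.00)^i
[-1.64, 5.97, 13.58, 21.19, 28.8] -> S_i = -1.64 + 7.61*i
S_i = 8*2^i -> [8, 16, 32, 64, 128]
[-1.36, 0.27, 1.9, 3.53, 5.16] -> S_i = -1.36 + 1.63*i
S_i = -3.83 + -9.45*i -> [-3.83, -13.28, -22.73, -32.18, -41.63]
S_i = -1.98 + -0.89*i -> [-1.98, -2.87, -3.76, -4.65, -5.54]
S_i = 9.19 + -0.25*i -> [9.19, 8.94, 8.69, 8.44, 8.19]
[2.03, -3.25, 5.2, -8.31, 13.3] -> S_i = 2.03*(-1.60)^i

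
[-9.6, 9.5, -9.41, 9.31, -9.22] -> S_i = -9.60*(-0.99)^i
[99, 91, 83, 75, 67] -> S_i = 99 + -8*i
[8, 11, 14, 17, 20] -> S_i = 8 + 3*i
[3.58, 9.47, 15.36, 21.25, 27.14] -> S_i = 3.58 + 5.89*i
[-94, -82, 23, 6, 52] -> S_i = Random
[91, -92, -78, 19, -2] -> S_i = Random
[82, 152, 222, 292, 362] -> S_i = 82 + 70*i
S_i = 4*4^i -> [4, 16, 64, 256, 1024]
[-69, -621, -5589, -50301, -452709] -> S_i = -69*9^i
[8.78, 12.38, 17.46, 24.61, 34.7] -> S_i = 8.78*1.41^i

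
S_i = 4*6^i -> [4, 24, 144, 864, 5184]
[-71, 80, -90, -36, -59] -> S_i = Random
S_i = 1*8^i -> [1, 8, 64, 512, 4096]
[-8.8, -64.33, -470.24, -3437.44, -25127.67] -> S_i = -8.80*7.31^i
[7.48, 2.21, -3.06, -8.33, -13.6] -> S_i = 7.48 + -5.27*i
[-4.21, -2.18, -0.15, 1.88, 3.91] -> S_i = -4.21 + 2.03*i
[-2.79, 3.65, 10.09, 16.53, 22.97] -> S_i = -2.79 + 6.44*i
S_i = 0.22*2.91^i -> [0.22, 0.64, 1.86, 5.42, 15.78]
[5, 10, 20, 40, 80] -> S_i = 5*2^i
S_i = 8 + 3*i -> [8, 11, 14, 17, 20]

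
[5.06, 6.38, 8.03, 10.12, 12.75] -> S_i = 5.06*1.26^i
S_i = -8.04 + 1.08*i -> [-8.04, -6.96, -5.88, -4.8, -3.72]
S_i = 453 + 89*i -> [453, 542, 631, 720, 809]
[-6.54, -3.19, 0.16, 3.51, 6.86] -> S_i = -6.54 + 3.35*i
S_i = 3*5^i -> [3, 15, 75, 375, 1875]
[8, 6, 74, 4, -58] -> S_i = Random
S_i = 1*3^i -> [1, 3, 9, 27, 81]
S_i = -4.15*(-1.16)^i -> [-4.15, 4.81, -5.58, 6.48, -7.51]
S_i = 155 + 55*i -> [155, 210, 265, 320, 375]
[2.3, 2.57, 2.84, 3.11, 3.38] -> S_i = 2.30 + 0.27*i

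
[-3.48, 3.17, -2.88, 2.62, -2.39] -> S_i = -3.48*(-0.91)^i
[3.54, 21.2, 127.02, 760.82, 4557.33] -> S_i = 3.54*5.99^i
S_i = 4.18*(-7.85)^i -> [4.18, -32.81, 257.58, -2022.02, 15872.85]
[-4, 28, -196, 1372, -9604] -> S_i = -4*-7^i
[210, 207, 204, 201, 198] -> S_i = 210 + -3*i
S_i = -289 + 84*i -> [-289, -205, -121, -37, 47]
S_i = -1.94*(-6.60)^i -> [-1.94, 12.8, -84.51, 557.74, -3681.1]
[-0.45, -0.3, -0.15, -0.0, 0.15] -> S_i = -0.45 + 0.15*i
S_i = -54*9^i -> [-54, -486, -4374, -39366, -354294]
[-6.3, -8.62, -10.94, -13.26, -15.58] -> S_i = -6.30 + -2.32*i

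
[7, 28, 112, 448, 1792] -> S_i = 7*4^i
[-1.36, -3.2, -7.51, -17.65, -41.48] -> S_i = -1.36*2.35^i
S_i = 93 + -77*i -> [93, 16, -61, -138, -215]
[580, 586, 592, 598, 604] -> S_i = 580 + 6*i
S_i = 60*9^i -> [60, 540, 4860, 43740, 393660]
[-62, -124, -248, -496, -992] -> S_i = -62*2^i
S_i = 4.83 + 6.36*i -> [4.83, 11.19, 17.55, 23.91, 30.27]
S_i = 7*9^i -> [7, 63, 567, 5103, 45927]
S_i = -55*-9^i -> [-55, 495, -4455, 40095, -360855]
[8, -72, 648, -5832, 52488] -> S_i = 8*-9^i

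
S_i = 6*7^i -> [6, 42, 294, 2058, 14406]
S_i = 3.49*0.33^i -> [3.49, 1.15, 0.38, 0.13, 0.04]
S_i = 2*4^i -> [2, 8, 32, 128, 512]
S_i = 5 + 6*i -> [5, 11, 17, 23, 29]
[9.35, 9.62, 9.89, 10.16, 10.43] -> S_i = 9.35 + 0.27*i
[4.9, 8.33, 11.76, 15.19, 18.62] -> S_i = 4.90 + 3.43*i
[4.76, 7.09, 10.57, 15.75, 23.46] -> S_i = 4.76*1.49^i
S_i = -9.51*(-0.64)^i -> [-9.51, 6.09, -3.9, 2.49, -1.6]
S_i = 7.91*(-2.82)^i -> [7.91, -22.31, 62.9, -177.39, 500.23]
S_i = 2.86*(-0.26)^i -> [2.86, -0.74, 0.19, -0.05, 0.01]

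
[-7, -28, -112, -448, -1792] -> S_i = -7*4^i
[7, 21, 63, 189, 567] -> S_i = 7*3^i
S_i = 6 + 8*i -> [6, 14, 22, 30, 38]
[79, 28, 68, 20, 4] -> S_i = Random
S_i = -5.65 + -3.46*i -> [-5.65, -9.11, -12.57, -16.03, -19.49]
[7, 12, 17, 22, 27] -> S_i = 7 + 5*i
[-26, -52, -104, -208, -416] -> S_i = -26*2^i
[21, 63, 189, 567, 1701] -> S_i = 21*3^i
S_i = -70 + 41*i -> [-70, -29, 12, 53, 94]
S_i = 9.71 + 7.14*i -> [9.71, 16.85, 23.99, 31.13, 38.27]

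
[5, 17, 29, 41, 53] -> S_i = 5 + 12*i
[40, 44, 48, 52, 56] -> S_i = 40 + 4*i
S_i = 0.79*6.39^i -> [0.79, 5.05, 32.26, 206.12, 1317.14]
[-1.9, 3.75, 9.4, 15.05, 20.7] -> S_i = -1.90 + 5.65*i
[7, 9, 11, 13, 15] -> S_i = 7 + 2*i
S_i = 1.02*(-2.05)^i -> [1.02, -2.09, 4.29, -8.79, 18.01]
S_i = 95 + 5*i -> [95, 100, 105, 110, 115]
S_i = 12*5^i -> [12, 60, 300, 1500, 7500]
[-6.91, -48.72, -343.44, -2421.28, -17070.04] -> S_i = -6.91*7.05^i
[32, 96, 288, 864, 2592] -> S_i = 32*3^i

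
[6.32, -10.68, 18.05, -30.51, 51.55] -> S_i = 6.32*(-1.69)^i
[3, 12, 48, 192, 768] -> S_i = 3*4^i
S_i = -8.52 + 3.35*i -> [-8.52, -5.17, -1.82, 1.53, 4.88]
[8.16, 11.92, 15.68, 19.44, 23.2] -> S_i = 8.16 + 3.76*i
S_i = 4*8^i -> [4, 32, 256, 2048, 16384]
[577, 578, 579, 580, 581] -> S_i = 577 + 1*i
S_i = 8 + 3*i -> [8, 11, 14, 17, 20]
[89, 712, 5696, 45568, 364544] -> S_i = 89*8^i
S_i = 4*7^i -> [4, 28, 196, 1372, 9604]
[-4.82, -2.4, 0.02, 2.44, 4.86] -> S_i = -4.82 + 2.42*i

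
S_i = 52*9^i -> [52, 468, 4212, 37908, 341172]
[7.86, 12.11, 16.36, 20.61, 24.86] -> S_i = 7.86 + 4.25*i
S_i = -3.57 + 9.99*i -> [-3.57, 6.42, 16.41, 26.4, 36.39]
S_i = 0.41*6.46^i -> [0.41, 2.65, 17.11, 110.53, 714.03]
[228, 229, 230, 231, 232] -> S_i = 228 + 1*i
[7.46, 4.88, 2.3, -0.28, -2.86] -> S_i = 7.46 + -2.58*i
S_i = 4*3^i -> [4, 12, 36, 108, 324]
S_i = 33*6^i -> [33, 198, 1188, 7128, 42768]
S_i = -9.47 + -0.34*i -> [-9.47, -9.81, -10.15, -10.49, -10.83]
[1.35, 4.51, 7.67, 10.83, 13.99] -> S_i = 1.35 + 3.16*i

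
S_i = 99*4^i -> [99, 396, 1584, 6336, 25344]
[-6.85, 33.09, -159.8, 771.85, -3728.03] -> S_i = -6.85*(-4.83)^i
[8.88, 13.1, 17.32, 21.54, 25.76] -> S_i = 8.88 + 4.22*i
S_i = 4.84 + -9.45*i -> [4.84, -4.61, -14.06, -23.51, -32.96]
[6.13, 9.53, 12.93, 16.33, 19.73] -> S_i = 6.13 + 3.40*i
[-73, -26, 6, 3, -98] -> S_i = Random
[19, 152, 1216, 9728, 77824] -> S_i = 19*8^i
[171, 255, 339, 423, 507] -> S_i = 171 + 84*i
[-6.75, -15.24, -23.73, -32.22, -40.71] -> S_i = -6.75 + -8.49*i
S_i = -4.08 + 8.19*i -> [-4.08, 4.11, 12.3, 20.49, 28.68]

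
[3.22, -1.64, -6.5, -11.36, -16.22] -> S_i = 3.22 + -4.86*i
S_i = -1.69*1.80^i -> [-1.69, -3.04, -5.48, -9.86, -17.74]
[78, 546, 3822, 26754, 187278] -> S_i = 78*7^i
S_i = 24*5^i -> [24, 120, 600, 3000, 15000]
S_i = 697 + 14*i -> [697, 711, 725, 739, 753]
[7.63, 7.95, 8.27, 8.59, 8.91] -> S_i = 7.63 + 0.32*i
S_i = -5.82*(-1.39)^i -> [-5.82, 8.09, -11.24, 15.63, -21.73]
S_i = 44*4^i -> [44, 176, 704, 2816, 11264]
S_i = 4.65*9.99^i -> [4.65, 46.45, 464.07, 4636.06, 46314.28]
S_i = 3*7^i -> [3, 21, 147, 1029, 7203]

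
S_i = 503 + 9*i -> [503, 512, 521, 530, 539]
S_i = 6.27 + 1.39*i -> [6.27, 7.66, 9.05, 10.44, 11.83]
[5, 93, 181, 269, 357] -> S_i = 5 + 88*i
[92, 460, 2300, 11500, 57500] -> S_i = 92*5^i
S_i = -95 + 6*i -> [-95, -89, -83, -77, -71]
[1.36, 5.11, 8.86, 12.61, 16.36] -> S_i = 1.36 + 3.75*i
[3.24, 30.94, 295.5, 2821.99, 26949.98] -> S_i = 3.24*9.55^i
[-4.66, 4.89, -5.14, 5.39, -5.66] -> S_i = -4.66*(-1.05)^i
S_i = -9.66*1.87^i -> [-9.66, -18.06, -33.78, -63.17, -118.13]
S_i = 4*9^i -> [4, 36, 324, 2916, 26244]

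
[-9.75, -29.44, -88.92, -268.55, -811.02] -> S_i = -9.75*3.02^i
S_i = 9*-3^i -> [9, -27, 81, -243, 729]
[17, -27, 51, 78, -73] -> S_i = Random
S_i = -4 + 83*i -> [-4, 79, 162, 245, 328]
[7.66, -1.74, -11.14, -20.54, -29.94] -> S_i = 7.66 + -9.40*i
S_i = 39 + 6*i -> [39, 45, 51, 57, 63]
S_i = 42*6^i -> [42, 252, 1512, 9072, 54432]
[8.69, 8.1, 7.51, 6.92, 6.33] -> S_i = 8.69 + -0.59*i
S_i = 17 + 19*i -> [17, 36, 55, 74, 93]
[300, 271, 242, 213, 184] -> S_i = 300 + -29*i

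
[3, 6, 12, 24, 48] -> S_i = 3*2^i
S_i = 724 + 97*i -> [724, 821, 918, 1015, 1112]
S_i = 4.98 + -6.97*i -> [4.98, -1.99, -8.96, -15.93, -22.9]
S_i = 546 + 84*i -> [546, 630, 714, 798, 882]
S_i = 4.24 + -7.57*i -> [4.24, -3.33, -10.9, -18.47, -26.04]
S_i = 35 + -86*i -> [35, -51, -137, -223, -309]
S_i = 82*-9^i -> [82, -738, 6642, -59778, 538002]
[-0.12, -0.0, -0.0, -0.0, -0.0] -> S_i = -0.12*0.01^i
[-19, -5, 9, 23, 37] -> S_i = -19 + 14*i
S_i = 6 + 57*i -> [6, 63, 120, 177, 234]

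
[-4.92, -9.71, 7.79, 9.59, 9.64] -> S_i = Random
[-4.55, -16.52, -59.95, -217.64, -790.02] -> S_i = -4.55*3.63^i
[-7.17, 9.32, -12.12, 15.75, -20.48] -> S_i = -7.17*(-1.30)^i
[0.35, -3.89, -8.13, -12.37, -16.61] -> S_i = 0.35 + -4.24*i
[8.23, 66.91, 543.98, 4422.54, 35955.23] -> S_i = 8.23*8.13^i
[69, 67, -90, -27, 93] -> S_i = Random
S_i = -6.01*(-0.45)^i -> [-6.01, 2.7, -1.22, 0.55, -0.25]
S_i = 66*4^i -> [66, 264, 1056, 4224, 16896]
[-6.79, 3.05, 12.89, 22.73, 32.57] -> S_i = -6.79 + 9.84*i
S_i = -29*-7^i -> [-29, 203, -1421, 9947, -69629]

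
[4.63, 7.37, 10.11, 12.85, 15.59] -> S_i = 4.63 + 2.74*i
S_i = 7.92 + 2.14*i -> [7.92, 10.06, 12.2, 14.34, 16.48]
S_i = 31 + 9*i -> [31, 40, 49, 58, 67]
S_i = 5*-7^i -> [5, -35, 245, -1715, 12005]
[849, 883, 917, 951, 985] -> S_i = 849 + 34*i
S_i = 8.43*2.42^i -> [8.43, 20.4, 49.37, 119.47, 289.13]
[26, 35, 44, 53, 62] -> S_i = 26 + 9*i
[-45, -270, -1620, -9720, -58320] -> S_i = -45*6^i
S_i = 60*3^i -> [60, 180, 540, 1620, 4860]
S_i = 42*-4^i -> [42, -168, 672, -2688, 10752]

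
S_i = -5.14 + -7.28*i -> [-5.14, -12.42, -19.7, -26.98, -34.26]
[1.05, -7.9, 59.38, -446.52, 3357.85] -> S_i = 1.05*(-7.52)^i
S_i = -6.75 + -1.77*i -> [-6.75, -8.52, -10.29, -12.06, -13.83]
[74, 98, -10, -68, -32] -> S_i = Random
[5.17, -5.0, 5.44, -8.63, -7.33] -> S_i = Random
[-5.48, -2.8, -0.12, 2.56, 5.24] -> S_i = -5.48 + 2.68*i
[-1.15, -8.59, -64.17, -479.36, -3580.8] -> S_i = -1.15*7.47^i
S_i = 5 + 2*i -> [5, 7, 9, 11, 13]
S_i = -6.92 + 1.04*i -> [-6.92, -5.88, -4.84, -3.8, -2.76]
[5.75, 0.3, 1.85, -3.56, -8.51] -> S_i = Random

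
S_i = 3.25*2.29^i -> [3.25, 7.44, 17.04, 39.03, 89.38]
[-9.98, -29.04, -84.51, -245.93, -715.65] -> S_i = -9.98*2.91^i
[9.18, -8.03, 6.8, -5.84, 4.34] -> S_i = Random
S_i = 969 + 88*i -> [969, 1057, 1145, 1233, 1321]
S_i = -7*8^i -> [-7, -56, -448, -3584, -28672]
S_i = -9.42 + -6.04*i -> [-9.42, -15.46, -21.5, -27.54, -33.58]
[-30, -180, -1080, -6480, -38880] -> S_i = -30*6^i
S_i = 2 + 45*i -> [2, 47, 92, 137, 182]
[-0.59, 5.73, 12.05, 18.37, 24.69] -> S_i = -0.59 + 6.32*i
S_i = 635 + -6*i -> [635, 629, 623, 617, 611]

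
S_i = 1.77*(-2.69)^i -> [1.77, -4.76, 12.81, -34.45, 92.68]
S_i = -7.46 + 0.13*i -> [-7.46, -7.33, -7.2, -7.07, -6.94]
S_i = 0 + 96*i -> [0, 96, 192, 288, 384]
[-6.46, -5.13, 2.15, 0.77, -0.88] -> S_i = Random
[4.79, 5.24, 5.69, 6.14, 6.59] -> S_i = 4.79 + 0.45*i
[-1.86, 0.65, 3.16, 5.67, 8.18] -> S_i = -1.86 + 2.51*i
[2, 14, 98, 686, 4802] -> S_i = 2*7^i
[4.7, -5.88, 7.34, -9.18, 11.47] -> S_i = 4.70*(-1.25)^i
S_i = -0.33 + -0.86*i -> [-0.33, -1.19, -2.05, -2.91, -3.77]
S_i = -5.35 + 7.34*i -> [-5.35, 1.99, 9.33, 16.67, 24.01]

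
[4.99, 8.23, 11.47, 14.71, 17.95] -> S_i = 4.99 + 3.24*i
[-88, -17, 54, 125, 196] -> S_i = -88 + 71*i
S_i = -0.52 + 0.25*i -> [-0.52, -0.27, -0.02, 0.23, 0.48]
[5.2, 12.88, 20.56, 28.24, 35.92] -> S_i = 5.20 + 7.68*i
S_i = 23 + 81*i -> [23, 104, 185, 266, 347]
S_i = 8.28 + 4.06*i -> [8.28, 12.34, 16.4, 20.46, 24.52]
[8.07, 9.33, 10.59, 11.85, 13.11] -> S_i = 8.07 + 1.26*i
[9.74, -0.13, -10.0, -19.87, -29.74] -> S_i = 9.74 + -9.87*i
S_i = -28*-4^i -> [-28, 112, -448, 1792, -7168]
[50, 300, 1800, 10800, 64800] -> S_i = 50*6^i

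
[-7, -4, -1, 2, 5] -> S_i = -7 + 3*i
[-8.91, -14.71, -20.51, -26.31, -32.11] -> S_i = -8.91 + -5.80*i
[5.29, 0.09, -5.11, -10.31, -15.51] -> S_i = 5.29 + -5.20*i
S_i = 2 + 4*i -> [2, 6, 10, 14, 18]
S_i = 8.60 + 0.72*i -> [8.6, 9.32, 10.04, 10.76, 11.48]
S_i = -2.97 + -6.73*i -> [-2.97, -9.7, -16.43, -23.16, -29.89]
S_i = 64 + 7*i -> [64, 71, 78, 85, 92]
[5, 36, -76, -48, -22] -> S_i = Random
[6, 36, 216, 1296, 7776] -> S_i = 6*6^i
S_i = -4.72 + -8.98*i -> [-4.72, -13.7, -22.68, -31.66, -40.64]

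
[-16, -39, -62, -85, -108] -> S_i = -16 + -23*i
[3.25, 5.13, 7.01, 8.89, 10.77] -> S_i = 3.25 + 1.88*i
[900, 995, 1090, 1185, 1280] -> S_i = 900 + 95*i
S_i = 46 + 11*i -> [46, 57, 68, 79, 90]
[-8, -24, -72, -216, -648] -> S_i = -8*3^i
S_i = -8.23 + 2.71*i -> [-8.23, -5.52, -2.81, -0.1, 2.61]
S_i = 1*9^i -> [1, 9, 81, 729, 6561]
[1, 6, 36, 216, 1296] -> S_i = 1*6^i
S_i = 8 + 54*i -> [8, 62, 116, 170, 224]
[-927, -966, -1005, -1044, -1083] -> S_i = -927 + -39*i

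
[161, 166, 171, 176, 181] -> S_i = 161 + 5*i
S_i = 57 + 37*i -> [57, 94, 131, 168, 205]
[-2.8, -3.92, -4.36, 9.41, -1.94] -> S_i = Random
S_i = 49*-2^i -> [49, -98, 196, -392, 784]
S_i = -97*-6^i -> [-97, 582, -3492, 20952, -125712]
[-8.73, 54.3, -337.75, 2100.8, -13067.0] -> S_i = -8.73*(-6.22)^i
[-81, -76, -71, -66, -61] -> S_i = -81 + 5*i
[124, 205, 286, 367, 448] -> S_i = 124 + 81*i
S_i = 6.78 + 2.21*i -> [6.78, 8.99, 11.2, 13.41, 15.62]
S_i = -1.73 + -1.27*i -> [-1.73, -3.0, -4.27, -5.54, -6.81]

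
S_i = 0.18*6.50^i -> [0.18, 1.17, 7.6, 49.43, 321.31]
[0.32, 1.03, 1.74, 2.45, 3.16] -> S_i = 0.32 + 0.71*i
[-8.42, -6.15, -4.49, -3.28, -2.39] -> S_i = -8.42*0.73^i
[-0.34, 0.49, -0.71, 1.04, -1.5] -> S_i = -0.34*(-1.45)^i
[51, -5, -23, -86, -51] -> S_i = Random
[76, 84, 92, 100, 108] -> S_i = 76 + 8*i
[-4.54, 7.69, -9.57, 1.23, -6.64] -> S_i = Random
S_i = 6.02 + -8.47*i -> [6.02, -2.45, -10.92, -19.39, -27.86]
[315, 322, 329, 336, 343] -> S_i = 315 + 7*i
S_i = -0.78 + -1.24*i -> [-0.78, -2.02, -3.26, -4.5, -5.74]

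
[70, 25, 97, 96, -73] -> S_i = Random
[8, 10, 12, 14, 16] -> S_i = 8 + 2*i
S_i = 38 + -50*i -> [38, -12, -62, -112, -162]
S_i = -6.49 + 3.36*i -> [-6.49, -3.13, 0.23, 3.59, 6.95]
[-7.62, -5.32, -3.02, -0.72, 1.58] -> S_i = -7.62 + 2.30*i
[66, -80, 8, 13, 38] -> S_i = Random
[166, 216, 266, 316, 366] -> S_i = 166 + 50*i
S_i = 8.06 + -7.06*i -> [8.06, 1.0, -6.06, -13.12, -20.18]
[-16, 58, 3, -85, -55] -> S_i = Random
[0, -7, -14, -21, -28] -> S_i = 0 + -7*i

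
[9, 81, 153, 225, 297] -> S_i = 9 + 72*i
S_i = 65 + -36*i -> [65, 29, -7, -43, -79]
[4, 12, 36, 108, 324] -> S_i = 4*3^i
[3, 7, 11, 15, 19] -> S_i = 3 + 4*i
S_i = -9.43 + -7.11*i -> [-9.43, -16.54, -23.65, -30.76, -37.87]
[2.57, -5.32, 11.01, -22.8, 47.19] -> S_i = 2.57*(-2.07)^i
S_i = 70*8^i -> [70, 560, 4480, 35840, 286720]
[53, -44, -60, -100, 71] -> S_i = Random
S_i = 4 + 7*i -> [4, 11, 18, 25, 32]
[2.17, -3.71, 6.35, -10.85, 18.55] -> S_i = 2.17*(-1.71)^i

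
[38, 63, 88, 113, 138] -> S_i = 38 + 25*i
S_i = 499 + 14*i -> [499, 513, 527, 541, 555]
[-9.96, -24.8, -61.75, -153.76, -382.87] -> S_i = -9.96*2.49^i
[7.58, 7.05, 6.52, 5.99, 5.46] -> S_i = 7.58 + -0.53*i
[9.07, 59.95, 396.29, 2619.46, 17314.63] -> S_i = 9.07*6.61^i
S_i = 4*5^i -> [4, 20, 100, 500, 2500]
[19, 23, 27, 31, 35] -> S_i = 19 + 4*i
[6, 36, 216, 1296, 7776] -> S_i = 6*6^i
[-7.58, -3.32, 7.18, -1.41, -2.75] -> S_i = Random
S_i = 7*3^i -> [7, 21, 63, 189, 567]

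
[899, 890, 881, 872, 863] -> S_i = 899 + -9*i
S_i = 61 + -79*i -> [61, -18, -97, -176, -255]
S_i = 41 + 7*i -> [41, 48, 55, 62, 69]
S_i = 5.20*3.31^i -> [5.2, 17.21, 56.97, 188.58, 624.19]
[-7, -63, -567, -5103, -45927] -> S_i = -7*9^i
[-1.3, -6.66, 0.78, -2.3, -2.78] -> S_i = Random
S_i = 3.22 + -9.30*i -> [3.22, -6.08, -15.38, -24.68, -33.98]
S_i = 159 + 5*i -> [159, 164, 169, 174, 179]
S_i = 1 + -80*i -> [1, -79, -159, -239, -319]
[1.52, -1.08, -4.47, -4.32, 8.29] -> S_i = Random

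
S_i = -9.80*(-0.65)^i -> [-9.8, 6.37, -4.14, 2.69, -1.75]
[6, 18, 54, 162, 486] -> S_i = 6*3^i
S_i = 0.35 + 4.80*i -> [0.35, 5.15, 9.95, 14.75, 19.55]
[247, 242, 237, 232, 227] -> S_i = 247 + -5*i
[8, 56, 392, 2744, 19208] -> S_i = 8*7^i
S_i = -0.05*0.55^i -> [-0.05, -0.03, -0.02, -0.01, -0.0]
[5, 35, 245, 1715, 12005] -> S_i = 5*7^i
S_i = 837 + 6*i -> [837, 843, 849, 855, 861]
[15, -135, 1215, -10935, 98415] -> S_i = 15*-9^i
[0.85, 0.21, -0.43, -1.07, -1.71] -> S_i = 0.85 + -0.64*i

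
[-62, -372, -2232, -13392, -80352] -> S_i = -62*6^i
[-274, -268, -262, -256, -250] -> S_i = -274 + 6*i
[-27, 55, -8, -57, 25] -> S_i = Random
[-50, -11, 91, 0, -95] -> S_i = Random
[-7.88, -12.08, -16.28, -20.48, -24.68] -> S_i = -7.88 + -4.20*i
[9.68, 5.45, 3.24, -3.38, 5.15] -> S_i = Random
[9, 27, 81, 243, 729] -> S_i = 9*3^i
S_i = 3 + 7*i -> [3, 10, 17, 24, 31]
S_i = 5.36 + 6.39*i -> [5.36, 11.75, 18.14, 24.53, 30.92]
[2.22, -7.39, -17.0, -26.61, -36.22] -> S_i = 2.22 + -9.61*i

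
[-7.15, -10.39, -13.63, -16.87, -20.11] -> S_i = -7.15 + -3.24*i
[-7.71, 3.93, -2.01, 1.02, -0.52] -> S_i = -7.71*(-0.51)^i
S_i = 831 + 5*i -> [831, 836, 841, 846, 851]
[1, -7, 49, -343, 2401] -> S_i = 1*-7^i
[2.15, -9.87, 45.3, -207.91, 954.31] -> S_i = 2.15*(-4.59)^i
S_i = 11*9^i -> [11, 99, 891, 8019, 72171]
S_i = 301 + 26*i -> [301, 327, 353, 379, 405]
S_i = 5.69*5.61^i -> [5.69, 31.92, 179.08, 1004.62, 5635.91]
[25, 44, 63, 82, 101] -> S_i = 25 + 19*i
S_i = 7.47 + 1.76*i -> [7.47, 9.23, 10.99, 12.75, 14.51]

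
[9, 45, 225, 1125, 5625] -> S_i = 9*5^i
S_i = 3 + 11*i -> [3, 14, 25, 36, 47]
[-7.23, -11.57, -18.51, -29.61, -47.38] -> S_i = -7.23*1.60^i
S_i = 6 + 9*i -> [6, 15, 24, 33, 42]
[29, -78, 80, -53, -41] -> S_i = Random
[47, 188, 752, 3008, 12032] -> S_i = 47*4^i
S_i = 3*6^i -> [3, 18, 108, 648, 3888]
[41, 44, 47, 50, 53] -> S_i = 41 + 3*i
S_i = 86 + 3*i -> [86, 89, 92, 95, 98]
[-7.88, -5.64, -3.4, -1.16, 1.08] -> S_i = -7.88 + 2.24*i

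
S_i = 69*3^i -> [69, 207, 621, 1863, 5589]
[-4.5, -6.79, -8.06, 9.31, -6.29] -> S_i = Random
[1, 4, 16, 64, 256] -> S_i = 1*4^i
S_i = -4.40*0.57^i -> [-4.4, -2.51, -1.43, -0.81, -0.46]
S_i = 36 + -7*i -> [36, 29, 22, 15, 8]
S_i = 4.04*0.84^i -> [4.04, 3.39, 2.85, 2.39, 2.01]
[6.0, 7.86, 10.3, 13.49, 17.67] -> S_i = 6.00*1.31^i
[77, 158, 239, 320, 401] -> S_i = 77 + 81*i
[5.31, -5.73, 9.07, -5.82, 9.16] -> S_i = Random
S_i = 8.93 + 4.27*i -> [8.93, 13.2, 17.47, 21.74, 26.01]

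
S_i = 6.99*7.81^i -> [6.99, 54.59, 426.36, 3329.89, 26006.46]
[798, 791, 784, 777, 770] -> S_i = 798 + -7*i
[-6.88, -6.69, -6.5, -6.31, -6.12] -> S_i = -6.88 + 0.19*i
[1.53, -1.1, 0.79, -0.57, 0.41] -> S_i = 1.53*(-0.72)^i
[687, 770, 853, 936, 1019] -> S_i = 687 + 83*i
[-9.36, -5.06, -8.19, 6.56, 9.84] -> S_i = Random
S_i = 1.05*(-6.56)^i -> [1.05, -6.89, 45.19, -296.42, 1944.49]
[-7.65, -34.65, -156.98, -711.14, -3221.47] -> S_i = -7.65*4.53^i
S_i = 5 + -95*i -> [5, -90, -185, -280, -375]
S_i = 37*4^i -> [37, 148, 592, 2368, 9472]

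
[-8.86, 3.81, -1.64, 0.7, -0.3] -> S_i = -8.86*(-0.43)^i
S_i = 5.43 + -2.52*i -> [5.43, 2.91, 0.39, -2.13, -4.65]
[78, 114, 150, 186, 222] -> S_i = 78 + 36*i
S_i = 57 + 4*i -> [57, 61, 65, 69, 73]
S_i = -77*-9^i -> [-77, 693, -6237, 56133, -505197]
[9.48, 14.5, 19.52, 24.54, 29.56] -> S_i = 9.48 + 5.02*i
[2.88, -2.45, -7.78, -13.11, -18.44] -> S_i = 2.88 + -5.33*i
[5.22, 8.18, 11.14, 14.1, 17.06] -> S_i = 5.22 + 2.96*i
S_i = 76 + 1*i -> [76, 77, 78, 79, 80]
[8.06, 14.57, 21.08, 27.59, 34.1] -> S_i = 8.06 + 6.51*i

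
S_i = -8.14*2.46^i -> [-8.14, -20.02, -49.26, -121.18, -298.1]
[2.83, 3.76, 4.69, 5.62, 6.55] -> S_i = 2.83 + 0.93*i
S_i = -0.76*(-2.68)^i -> [-0.76, 2.04, -5.46, 14.63, -39.21]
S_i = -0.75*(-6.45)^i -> [-0.75, 4.84, -31.2, 201.25, -1298.08]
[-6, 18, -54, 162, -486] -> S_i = -6*-3^i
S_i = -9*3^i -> [-9, -27, -81, -243, -729]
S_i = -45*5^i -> [-45, -225, -1125, -5625, -28125]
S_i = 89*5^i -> [89, 445, 2225, 11125, 55625]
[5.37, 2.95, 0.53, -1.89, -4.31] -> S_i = 5.37 + -2.42*i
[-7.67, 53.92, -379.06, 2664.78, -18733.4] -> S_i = -7.67*(-7.03)^i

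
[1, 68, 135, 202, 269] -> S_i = 1 + 67*i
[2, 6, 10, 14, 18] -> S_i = 2 + 4*i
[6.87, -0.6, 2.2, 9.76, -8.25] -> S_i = Random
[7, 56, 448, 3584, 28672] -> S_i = 7*8^i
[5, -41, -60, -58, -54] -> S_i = Random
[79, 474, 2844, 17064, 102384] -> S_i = 79*6^i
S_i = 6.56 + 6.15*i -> [6.56, 12.71, 18.86, 25.01, 31.16]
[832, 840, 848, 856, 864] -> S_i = 832 + 8*i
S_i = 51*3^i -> [51, 153, 459, 1377, 4131]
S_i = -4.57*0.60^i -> [-4.57, -2.74, -1.65, -0.99, -0.59]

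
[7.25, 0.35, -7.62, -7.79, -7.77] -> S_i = Random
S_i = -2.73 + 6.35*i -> [-2.73, 3.62, 9.97, 16.32, 22.67]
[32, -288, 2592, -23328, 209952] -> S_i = 32*-9^i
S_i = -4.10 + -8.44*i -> [-4.1, -12.54, -20.98, -29.42, -37.86]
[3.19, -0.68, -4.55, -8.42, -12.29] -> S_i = 3.19 + -3.87*i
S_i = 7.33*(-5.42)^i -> [7.33, -39.73, 215.33, -1167.08, 6325.59]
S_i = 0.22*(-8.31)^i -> [0.22, -1.83, 15.19, -126.25, 1049.12]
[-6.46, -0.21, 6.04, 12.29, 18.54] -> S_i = -6.46 + 6.25*i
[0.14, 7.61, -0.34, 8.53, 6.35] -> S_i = Random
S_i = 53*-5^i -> [53, -265, 1325, -6625, 33125]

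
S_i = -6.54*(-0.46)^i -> [-6.54, 3.01, -1.38, 0.64, -0.29]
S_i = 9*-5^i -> [9, -45, 225, -1125, 5625]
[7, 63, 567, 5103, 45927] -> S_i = 7*9^i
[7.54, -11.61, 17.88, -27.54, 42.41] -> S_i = 7.54*(-1.54)^i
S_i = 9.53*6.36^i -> [9.53, 60.61, 385.48, 2451.68, 15592.7]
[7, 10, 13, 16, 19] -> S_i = 7 + 3*i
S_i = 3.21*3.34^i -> [3.21, 10.72, 35.81, 119.6, 399.48]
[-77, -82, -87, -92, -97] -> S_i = -77 + -5*i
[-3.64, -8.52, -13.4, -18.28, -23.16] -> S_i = -3.64 + -4.88*i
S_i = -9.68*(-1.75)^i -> [-9.68, 16.94, -29.64, 51.88, -90.79]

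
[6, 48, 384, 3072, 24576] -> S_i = 6*8^i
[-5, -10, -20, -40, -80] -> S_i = -5*2^i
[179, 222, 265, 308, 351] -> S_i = 179 + 43*i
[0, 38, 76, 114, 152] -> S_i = 0 + 38*i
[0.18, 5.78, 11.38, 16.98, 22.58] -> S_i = 0.18 + 5.60*i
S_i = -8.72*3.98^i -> [-8.72, -34.71, -138.13, -549.75, -2188.01]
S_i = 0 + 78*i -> [0, 78, 156, 234, 312]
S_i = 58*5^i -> [58, 290, 1450, 7250, 36250]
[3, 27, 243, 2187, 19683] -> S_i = 3*9^i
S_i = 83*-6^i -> [83, -498, 2988, -17928, 107568]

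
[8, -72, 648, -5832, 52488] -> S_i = 8*-9^i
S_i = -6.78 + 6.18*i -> [-6.78, -0.6, 5.58, 11.76, 17.94]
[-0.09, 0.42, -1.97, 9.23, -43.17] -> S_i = -0.09*(-4.68)^i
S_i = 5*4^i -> [5, 20, 80, 320, 1280]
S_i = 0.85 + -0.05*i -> [0.85, 0.8, 0.75, 0.7, 0.65]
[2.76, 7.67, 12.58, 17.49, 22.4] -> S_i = 2.76 + 4.91*i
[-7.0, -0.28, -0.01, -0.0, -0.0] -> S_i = -7.00*0.04^i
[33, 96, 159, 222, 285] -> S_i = 33 + 63*i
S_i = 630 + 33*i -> [630, 663, 696, 729, 762]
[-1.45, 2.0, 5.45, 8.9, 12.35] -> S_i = -1.45 + 3.45*i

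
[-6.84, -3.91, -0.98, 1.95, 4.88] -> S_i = -6.84 + 2.93*i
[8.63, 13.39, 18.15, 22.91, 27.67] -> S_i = 8.63 + 4.76*i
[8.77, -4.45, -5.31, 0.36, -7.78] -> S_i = Random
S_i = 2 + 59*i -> [2, 61, 120, 179, 238]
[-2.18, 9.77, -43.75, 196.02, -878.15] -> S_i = -2.18*(-4.48)^i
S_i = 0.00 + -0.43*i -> [0.0, -0.43, -0.86, -1.29, -1.72]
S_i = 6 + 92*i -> [6, 98, 190, 282, 374]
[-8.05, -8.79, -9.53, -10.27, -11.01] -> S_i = -8.05 + -0.74*i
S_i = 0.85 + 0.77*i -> [0.85, 1.62, 2.39, 3.16, 3.93]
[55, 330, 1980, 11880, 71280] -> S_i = 55*6^i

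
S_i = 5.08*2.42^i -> [5.08, 12.29, 29.75, 72.0, 174.23]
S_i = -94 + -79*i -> [-94, -173, -252, -331, -410]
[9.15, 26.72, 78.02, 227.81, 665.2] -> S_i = 9.15*2.92^i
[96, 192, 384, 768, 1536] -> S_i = 96*2^i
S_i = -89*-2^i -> [-89, 178, -356, 712, -1424]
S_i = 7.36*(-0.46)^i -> [7.36, -3.39, 1.56, -0.72, 0.33]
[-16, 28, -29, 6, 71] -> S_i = Random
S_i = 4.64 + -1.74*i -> [4.64, 2.9, 1.16, -0.58, -2.32]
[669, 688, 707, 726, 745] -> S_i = 669 + 19*i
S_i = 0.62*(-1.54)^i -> [0.62, -0.95, 1.47, -2.26, 3.49]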